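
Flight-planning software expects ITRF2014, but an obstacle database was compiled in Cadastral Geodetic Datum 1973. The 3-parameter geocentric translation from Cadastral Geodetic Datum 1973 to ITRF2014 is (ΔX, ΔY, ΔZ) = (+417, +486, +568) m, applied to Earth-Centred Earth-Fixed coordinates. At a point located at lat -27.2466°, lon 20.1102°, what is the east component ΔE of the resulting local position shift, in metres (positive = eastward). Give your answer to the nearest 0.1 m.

The local east axis at (φ, λ) is (−sin λ, cos λ, 0), so ΔE = −sin(20.1102°)·417 + cos(20.1102°)·486 = 312.99 m.

ΔE = 313.0 m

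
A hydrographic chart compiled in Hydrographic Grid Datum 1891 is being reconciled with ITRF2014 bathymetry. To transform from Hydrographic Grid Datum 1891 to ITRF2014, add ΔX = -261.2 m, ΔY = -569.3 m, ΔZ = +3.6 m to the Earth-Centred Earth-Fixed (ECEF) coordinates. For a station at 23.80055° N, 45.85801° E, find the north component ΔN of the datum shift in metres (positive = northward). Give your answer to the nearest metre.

ΔN = 242 m

The local north axis is (−sin φ cos λ, −sin φ sin λ, cos φ), giving ΔN = 73.410 + 164.868 + 3.294 = 241.57 m.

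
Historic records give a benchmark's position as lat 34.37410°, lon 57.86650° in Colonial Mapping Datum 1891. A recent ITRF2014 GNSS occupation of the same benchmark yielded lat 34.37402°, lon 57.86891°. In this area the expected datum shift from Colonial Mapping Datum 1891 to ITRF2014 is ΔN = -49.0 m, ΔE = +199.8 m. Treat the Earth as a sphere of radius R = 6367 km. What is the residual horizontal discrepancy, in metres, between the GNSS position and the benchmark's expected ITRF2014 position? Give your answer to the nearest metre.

Observed coordinate differences: Δφ = -0.00008°, Δλ = +0.00241°.
Converting to metres (1° lat = 111125 m, cos φ = 0.825369): observed ΔN = -8.9 m, observed ΔE = 221.0 m.
Subtracting the expected shift leaves a residual of -8.9 − (-49.0) = 40.1 m north and 221.0 − (199.8) = 21.2 m east.
Residual distance = √(40.1² + 21.2²) = 45.4 m.

45 m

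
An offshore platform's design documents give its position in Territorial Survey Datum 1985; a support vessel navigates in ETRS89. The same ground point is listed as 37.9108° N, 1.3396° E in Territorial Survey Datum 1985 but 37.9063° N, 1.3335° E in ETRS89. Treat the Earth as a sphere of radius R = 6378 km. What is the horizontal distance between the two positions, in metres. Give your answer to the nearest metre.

733 m

Δφ = 37.9063° − 37.9108° = -0.0045°; Δλ = 1.3335° − 1.3396° = -0.0061°.
1° along a meridian = πR/180 = 111317 m.
ΔN = Δφ × 111317 = -500.9 m; ΔE = Δλ × 111317 × cos(37.9108°) = -0.0061 × 111317 × 0.788968 = -535.7 m.
Distance = √(ΔE² + ΔN²) = √((-535.7)² + (-500.9)²) = 733.4 m.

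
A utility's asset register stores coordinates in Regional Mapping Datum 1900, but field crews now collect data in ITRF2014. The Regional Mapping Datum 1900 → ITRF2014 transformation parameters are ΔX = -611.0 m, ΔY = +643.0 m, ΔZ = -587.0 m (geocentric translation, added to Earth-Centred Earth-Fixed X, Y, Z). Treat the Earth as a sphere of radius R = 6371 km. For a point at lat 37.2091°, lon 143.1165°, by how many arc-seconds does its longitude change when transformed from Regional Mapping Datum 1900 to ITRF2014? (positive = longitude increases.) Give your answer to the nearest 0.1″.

Δλ = -6.0″

sin φ = 0.604726, cos φ = 0.796434, sin λ = 0.600190, cos λ = -0.799858.
East component: ΔE = −sin λ·ΔX + cos λ·ΔY = −(0.600190)(-611.0) + (-0.799858)(643.0) = -147.59 m.
1° of latitude spans πR/180 = 111195 m; at latitude φ, 1° of longitude spans that × cos φ = 88559.4 m, so Δλ = -147.59 / 88559.4 × 3600 = -6.000″.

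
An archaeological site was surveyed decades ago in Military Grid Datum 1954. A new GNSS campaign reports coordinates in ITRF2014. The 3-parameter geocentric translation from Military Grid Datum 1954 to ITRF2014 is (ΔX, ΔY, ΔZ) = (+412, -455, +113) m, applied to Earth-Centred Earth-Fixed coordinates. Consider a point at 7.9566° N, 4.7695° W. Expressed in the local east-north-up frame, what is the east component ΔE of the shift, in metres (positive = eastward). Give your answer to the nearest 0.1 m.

The local east axis at (φ, λ) is (−sin λ, cos λ, 0), so ΔE = −sin(-4.7695°)·412 + cos(-4.7695°)·(-455) = -419.17 m.

ΔE = -419.2 m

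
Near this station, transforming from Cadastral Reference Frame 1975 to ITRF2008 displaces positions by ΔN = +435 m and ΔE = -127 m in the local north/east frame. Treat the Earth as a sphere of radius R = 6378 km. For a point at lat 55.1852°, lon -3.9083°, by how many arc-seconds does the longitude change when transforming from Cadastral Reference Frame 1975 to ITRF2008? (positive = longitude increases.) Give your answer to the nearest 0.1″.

At latitude 55.1852°, cos φ = 0.570926.
One radian of longitude at latitude φ spans R cos φ, so Δλ = ΔE / (R cos φ) = -127.0 / (6378000 × 0.570926) = -3.4877e-05 rad = -7.194″.

Δλ = -7.2″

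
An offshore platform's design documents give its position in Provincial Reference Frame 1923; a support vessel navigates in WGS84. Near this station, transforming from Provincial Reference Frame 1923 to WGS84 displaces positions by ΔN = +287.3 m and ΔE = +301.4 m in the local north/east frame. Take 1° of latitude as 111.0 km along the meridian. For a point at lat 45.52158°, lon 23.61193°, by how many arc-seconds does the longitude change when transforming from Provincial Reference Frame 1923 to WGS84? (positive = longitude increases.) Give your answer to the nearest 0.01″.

At latitude 45.52158°, cos φ = 0.700641.
1° of longitude at this latitude = 111.0 × cos φ = 77.77 km, so Δλ = 301.4 / 77771.1 = 0.0038755° = 13.952″.

Δλ = 13.95″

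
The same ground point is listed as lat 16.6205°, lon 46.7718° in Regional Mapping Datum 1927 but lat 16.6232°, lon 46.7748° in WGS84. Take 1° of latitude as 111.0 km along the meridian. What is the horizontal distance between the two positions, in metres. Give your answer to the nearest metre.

438 m

Δφ = 16.6232° − 16.6205° = +0.0027°; Δλ = 46.7748° − 46.7718° = +0.0030°.
ΔN = Δφ × 111000 = 299.7 m; ΔE = Δλ × 111000 × cos(16.6205°) = +0.0030 × 111000 × 0.958220 = 319.1 m.
Distance = √(ΔE² + ΔN²) = √(319.1² + 299.7²) = 437.8 m.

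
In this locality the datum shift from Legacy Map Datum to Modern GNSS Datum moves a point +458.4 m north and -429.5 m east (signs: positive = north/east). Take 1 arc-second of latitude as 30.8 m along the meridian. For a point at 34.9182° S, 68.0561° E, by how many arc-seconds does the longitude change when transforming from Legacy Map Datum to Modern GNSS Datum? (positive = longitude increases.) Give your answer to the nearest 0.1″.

Δλ = -17.0″

At latitude -34.9182°, cos φ = 0.819970.
1″ of longitude at this latitude = 30.80 × cos φ = 25.2551 m, so Δλ = -429.5 / 25.2551 = -17.006″.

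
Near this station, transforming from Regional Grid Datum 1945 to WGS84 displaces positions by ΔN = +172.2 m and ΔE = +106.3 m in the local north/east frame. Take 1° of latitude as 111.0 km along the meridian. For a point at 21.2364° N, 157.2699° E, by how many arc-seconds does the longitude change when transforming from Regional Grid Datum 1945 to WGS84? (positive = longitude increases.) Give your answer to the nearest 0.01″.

Δλ = 3.70″

At latitude 21.2364°, cos φ = 0.932094.
1° of longitude at this latitude = 111.0 × cos φ = 103.46 km, so Δλ = 106.3 / 103462.4 = 0.0010274° = 3.699″.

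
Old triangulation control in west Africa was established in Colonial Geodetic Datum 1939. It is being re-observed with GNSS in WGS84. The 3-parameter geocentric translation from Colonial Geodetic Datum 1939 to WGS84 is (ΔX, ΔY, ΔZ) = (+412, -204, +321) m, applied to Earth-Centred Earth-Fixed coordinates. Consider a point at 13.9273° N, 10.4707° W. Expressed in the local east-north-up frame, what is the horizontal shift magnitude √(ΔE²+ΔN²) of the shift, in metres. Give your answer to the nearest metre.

241 m

The local east axis at (φ, λ) is (−sin λ, cos λ, 0), so ΔE = −sin(-10.4707°)·412 + cos(-10.4707°)·(-204) = -125.73 m.
The local north axis is (−sin φ cos λ, −sin φ sin λ, cos φ), giving ΔN = -97.513 − 8.923 + 311.563 = 205.13 m.
Horizontal magnitude = √(ΔE² + ΔN²) = √((-125.73)² + 205.13²) = 240.59 m.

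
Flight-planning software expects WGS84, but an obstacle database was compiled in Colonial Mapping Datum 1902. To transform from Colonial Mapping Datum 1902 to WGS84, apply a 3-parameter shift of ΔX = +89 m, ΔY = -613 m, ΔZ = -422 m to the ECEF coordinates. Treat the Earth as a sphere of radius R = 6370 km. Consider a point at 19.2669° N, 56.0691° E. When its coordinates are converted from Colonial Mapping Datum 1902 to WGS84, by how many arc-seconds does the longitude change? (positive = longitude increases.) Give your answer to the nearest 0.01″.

sin φ = 0.329969, cos φ = 0.943992, sin λ = 0.829711, cos λ = 0.558193.
East component: ΔE = −sin λ·ΔX + cos λ·ΔY = −(0.829711)(89) + (0.558193)(-613) = -416.02 m.
1° of latitude spans πR/180 = 111177 m; at latitude φ, 1° of longitude spans that × cos φ = 104950.6 m, so Δλ = -416.02 / 104950.6 × 3600 = -14.270″.

Δλ = -14.27″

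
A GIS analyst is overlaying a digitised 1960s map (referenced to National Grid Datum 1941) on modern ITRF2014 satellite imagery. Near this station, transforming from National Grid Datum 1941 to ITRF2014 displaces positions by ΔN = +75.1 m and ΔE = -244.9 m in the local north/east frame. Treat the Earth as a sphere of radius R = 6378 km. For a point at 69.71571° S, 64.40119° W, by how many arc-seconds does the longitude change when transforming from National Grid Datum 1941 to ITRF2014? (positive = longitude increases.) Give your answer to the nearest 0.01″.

At latitude -69.71571°, cos φ = 0.346678.
One radian of longitude at latitude φ spans R cos φ, so Δλ = ΔE / (R cos φ) = -244.9 / (6378000 × 0.346678) = -1.1076e-04 rad = -22.846″.

Δλ = -22.85″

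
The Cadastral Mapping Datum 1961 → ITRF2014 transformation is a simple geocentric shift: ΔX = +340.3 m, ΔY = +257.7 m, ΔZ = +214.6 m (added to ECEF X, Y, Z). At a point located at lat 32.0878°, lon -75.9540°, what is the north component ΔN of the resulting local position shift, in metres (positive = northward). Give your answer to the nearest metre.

ΔN = 271 m

At φ = 32.0878°, λ = -75.9540°: sin φ = 0.531218, cos φ = 0.847235, sin λ = -0.970101, cos λ = 0.242701.
ΔN = −sin φ cos λ·ΔX − sin φ sin λ·ΔY + cos φ·ΔZ = −(0.531218)(0.242701)(340.3) − (0.531218)(-0.970101)(257.7) + (0.847235)(214.6) = 270.74 m.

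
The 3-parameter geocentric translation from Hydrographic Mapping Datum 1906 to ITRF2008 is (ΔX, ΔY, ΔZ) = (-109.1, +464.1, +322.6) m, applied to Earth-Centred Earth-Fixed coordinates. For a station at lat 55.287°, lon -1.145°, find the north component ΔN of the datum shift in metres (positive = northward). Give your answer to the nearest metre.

At φ = 55.287°, λ = -1.145°: sin φ = 0.822015, cos φ = 0.569466, sin λ = -0.019983, cos λ = 0.999800.
ΔN = −sin φ cos λ·ΔX − sin φ sin λ·ΔY + cos φ·ΔZ = −(0.822015)(0.999800)(-109.1) − (0.822015)(-0.019983)(464.1) + (0.569466)(322.6) = 281.00 m.

ΔN = 281 m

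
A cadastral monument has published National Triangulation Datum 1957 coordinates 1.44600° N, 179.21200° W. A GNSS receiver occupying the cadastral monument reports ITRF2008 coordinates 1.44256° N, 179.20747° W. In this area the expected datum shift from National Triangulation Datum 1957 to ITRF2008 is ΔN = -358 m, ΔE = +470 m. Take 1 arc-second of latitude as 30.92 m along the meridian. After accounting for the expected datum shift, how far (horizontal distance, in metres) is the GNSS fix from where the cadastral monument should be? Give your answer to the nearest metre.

Observed coordinate differences: Δφ = -0.00344°, Δλ = +0.00453°.
Converting to metres (1° lat = 111312 m, cos φ = 0.999682): observed ΔN = -382.9 m, observed ΔE = 504.1 m.
Subtracting the expected shift leaves a residual of -382.9 − (-358) = -24.9 m north and 504.1 − (470) = 34.1 m east.
Residual distance = √((-24.9)² + 34.1²) = 42.2 m.

42 m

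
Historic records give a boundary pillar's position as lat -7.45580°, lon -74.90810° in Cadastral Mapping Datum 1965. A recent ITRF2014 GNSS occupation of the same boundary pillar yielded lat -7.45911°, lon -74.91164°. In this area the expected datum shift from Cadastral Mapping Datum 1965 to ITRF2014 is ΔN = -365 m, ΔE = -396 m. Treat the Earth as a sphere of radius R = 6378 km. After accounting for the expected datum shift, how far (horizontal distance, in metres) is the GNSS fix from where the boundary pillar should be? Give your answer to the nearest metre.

Observed coordinate differences: Δφ = -0.00331°, Δλ = -0.00354°.
Converting to metres (1° lat = 111317 m, cos φ = 0.991545): observed ΔN = -368.5 m, observed ΔE = -390.7 m.
Subtracting the expected shift leaves a residual of -368.5 − (-365) = -3.5 m north and -390.7 − (-396) = 5.3 m east.
Residual distance = √((-3.5)² + 5.3²) = 6.3 m.

6 m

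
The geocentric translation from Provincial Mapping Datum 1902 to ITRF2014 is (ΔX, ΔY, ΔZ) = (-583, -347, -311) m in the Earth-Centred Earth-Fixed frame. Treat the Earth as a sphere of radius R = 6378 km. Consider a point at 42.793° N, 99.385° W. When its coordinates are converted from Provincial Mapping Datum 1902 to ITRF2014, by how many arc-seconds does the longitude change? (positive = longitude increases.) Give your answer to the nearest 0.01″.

Δλ = -22.86″

sin φ = 0.679352, cos φ = 0.733813, sin λ = -0.986615, cos λ = -0.163068.
East component: ΔE = −sin λ·ΔX + cos λ·ΔY = −(-0.986615)(-583) + (-0.163068)(-347) = -518.61 m.
1° of latitude spans πR/180 = 111317 m; at latitude φ, 1° of longitude spans that × cos φ = 81685.9 m, so Δλ = -518.61 / 81685.9 × 3600 = -22.856″.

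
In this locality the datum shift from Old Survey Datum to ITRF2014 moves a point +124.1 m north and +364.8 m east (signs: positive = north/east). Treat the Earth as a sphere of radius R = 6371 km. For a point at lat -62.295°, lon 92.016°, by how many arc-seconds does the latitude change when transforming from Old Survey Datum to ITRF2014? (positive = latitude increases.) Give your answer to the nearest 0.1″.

Δφ = 4.0″

On a sphere of radius R, 1 rad of latitude = R, so Δφ = ΔN / R = 124.1 / 6371000 = 1.9479e-05 rad = 4.018″.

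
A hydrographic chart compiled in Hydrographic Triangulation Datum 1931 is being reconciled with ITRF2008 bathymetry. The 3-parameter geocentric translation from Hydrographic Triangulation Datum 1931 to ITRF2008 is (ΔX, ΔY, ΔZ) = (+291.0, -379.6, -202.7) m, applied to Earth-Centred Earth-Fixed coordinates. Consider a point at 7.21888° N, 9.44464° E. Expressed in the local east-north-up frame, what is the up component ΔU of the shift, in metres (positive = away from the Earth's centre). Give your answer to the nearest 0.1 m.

At φ = 7.21888°, λ = 9.44464°: sin φ = 0.125660, cos φ = 0.992073, sin λ = 0.164095, cos λ = 0.986445.
ΔU = cos φ cos λ·ΔX + cos φ sin λ·ΔY + sin φ·ΔZ = (0.992073)(0.986445)(291.0) + (0.992073)(0.164095)(-379.6) + (0.125660)(-202.7) = 197.51 m.

ΔU = 197.5 m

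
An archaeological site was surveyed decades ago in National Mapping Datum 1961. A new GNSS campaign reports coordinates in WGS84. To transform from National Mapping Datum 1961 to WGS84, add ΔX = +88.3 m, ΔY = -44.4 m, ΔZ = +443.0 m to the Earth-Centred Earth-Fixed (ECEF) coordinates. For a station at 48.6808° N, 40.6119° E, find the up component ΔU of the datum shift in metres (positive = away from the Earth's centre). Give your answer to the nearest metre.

At φ = 48.6808°, λ = 40.6119°: sin φ = 0.751043, cos φ = 0.660253, sin λ = 0.650932, cos λ = 0.759136.
ΔU = cos φ cos λ·ΔX + cos φ sin λ·ΔY + sin φ·ΔZ = (0.660253)(0.759136)(88.3) + (0.660253)(0.650932)(-44.4) + (0.751043)(443.0) = 357.89 m.

ΔU = 358 m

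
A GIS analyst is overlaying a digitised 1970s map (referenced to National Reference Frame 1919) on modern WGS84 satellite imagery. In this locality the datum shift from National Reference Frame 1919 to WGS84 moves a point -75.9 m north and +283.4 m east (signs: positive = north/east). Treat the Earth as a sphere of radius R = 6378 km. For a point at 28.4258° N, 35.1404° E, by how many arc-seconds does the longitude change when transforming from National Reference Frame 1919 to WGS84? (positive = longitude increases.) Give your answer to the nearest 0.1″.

Δλ = 10.4″

At latitude 28.4258°, cos φ = 0.879434.
One radian of longitude at latitude φ spans R cos φ, so Δλ = ΔE / (R cos φ) = 283.4 / (6378000 × 0.879434) = 5.0526e-05 rad = 10.422″.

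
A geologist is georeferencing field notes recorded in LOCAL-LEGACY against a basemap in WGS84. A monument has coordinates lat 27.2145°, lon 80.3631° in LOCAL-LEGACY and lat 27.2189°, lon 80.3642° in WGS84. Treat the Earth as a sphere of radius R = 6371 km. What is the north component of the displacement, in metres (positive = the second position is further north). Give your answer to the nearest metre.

ΔN = 489 m

Δφ = 27.2189° − 27.2145° = +0.0044°; Δλ = 80.3642° − 80.3631° = +0.0011°.
1° along a meridian = πR/180 = 111195 m.
ΔN = Δφ × 111195 = 489.3 m; ΔE = Δλ × 111195 × cos(27.2145°) = +0.0011 × 111195 × 0.889301 = 108.8 m.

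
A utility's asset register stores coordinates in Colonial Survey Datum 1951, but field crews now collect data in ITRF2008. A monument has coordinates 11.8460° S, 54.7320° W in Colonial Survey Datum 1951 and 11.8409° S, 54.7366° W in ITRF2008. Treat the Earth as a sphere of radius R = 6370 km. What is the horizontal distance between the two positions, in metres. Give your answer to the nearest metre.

Δφ = -11.8409° − -11.8460° = +0.0051°; Δλ = -54.7366° − -54.7320° = -0.0046°.
1° along a meridian = πR/180 = 111177 m.
ΔN = Δφ × 111177 = 567.0 m; ΔE = Δλ × 111177 × cos(-11.8460°) = -0.0046 × 111177 × 0.978703 = -500.5 m.
Distance = √(ΔE² + ΔN²) = √((-500.5)² + 567.0²) = 756.3 m.

756 m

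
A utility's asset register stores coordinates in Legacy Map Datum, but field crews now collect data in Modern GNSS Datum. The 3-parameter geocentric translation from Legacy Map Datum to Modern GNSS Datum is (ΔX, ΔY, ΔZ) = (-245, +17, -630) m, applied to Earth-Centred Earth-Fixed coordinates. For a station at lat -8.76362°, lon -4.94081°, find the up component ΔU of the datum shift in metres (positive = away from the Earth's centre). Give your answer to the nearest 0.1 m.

ΔU = -146.7 m

At φ = -8.76362°, λ = -4.94081°: sin φ = -0.152358, cos φ = 0.988325, sin λ = -0.086127, cos λ = 0.996284.
ΔU = cos φ cos λ·ΔX + cos φ sin λ·ΔY + sin φ·ΔZ = (0.988325)(0.996284)(-245) + (0.988325)(-0.086127)(17) + (-0.152358)(-630) = -146.70 m.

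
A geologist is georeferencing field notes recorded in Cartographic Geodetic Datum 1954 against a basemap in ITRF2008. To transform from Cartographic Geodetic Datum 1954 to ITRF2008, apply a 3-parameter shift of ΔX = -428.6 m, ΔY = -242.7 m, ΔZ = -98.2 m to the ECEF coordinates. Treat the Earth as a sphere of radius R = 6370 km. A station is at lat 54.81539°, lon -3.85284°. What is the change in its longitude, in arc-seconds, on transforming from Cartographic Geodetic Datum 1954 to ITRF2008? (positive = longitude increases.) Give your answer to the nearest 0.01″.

Δλ = -15.23″

sin φ = 0.817300, cos φ = 0.576213, sin λ = -0.067194, cos λ = 0.997740.
East component: ΔE = −sin λ·ΔX + cos λ·ΔY = −(-0.067194)(-428.6) + (0.997740)(-242.7) = -270.95 m.
1° of latitude spans πR/180 = 111177 m; at latitude φ, 1° of longitude spans that × cos φ = 64061.9 m, so Δλ = -270.95 / 64061.9 × 3600 = -15.226″.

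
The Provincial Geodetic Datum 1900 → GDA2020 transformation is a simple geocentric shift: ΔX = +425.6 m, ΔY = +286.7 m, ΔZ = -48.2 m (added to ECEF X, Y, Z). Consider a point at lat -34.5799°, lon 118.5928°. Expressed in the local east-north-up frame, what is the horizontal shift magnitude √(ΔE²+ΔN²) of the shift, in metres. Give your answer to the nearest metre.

At φ = -34.5799°, λ = 118.5928°: sin φ = -0.567555, cos φ = 0.823336, sin λ = 0.878043, cos λ = -0.478582.
ΔE = −sin λ·ΔX + cos λ·ΔY = −(0.878043)·(425.6) + (-0.478582)·(286.7) = -510.90 m.
ΔN = −sin φ cos λ·ΔX − sin φ sin λ·ΔY + cos φ·ΔZ = −(-0.567555)(-0.478582)(425.6) − (-0.567555)(0.878043)(286.7) + (0.823336)(-48.2) = -12.41 m.
Horizontal magnitude = √(ΔE² + ΔN²) = √((-510.90)² + (-12.41)²) = 511.06 m.

511 m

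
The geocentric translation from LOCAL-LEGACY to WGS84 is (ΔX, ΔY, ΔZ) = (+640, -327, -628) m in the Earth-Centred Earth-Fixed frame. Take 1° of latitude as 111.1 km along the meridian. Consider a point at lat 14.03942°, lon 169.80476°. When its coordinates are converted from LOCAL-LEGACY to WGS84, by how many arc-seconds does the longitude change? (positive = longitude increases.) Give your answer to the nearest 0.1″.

sin φ = 0.242589, cos φ = 0.970129, sin λ = 0.177003, cos λ = -0.984210.
East component: ΔE = −sin λ·ΔX + cos λ·ΔY = −(0.177003)(640) + (-0.984210)(-327) = 208.55 m.
1° of latitude spans 111100 m; at latitude φ, 1° of longitude spans that × cos φ = 107781.3 m, so Δλ = 208.55 / 107781.3 × 3600 = 6.966″.

Δλ = 7.0″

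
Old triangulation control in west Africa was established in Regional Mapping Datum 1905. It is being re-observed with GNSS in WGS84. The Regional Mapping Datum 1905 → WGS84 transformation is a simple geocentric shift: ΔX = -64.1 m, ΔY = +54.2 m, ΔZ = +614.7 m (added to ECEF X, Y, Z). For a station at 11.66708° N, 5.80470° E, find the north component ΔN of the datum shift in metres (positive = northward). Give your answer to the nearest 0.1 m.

At φ = 11.66708°, λ = 5.80470°: sin φ = 0.202225, cos φ = 0.979339, sin λ = 0.101138, cos λ = 0.994872.
ΔN = −sin φ cos λ·ΔX − sin φ sin λ·ΔY + cos φ·ΔZ = −(0.202225)(0.994872)(-64.1) − (0.202225)(0.101138)(54.2) + (0.979339)(614.7) = 613.79 m.

ΔN = 613.8 m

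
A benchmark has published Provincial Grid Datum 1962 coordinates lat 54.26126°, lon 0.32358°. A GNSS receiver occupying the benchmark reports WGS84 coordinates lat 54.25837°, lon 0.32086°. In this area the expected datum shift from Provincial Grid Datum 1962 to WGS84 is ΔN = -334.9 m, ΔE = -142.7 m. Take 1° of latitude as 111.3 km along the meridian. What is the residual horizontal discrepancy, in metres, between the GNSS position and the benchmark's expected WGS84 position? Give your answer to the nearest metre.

Observed coordinate differences: Δφ = -0.00289°, Δλ = -0.00272°.
Converting to metres (1° lat = 111300 m, cos φ = 0.584090): observed ΔN = -321.7 m, observed ΔE = -176.8 m.
Subtracting the expected shift leaves a residual of -321.7 − (-334.9) = 13.2 m north and -176.8 − (-142.7) = -34.1 m east.
Residual distance = √(13.2² + (-34.1)²) = 36.6 m.

37 m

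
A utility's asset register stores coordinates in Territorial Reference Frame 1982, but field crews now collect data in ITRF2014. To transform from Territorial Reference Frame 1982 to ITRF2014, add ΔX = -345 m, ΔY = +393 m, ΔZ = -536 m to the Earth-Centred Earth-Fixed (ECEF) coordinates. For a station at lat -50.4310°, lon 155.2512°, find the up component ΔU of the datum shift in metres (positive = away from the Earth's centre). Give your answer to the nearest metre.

ΔU = 718 m

At φ = -50.4310°, λ = 155.2512°: sin φ = -0.770858, cos φ = 0.637007, sin λ = 0.418641, cos λ = -0.908152.
ΔU = cos φ cos λ·ΔX + cos φ sin λ·ΔY + sin φ·ΔZ = (0.637007)(-0.908152)(-345) + (0.637007)(0.418641)(393) + (-0.770858)(-536) = 717.57 m.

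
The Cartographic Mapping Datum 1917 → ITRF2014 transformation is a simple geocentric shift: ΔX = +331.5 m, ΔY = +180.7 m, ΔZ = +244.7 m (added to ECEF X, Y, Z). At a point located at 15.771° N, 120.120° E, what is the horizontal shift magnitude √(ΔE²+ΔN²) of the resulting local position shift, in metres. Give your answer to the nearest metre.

At φ = 15.771°, λ = 120.120°: sin φ = 0.271793, cos φ = 0.962356, sin λ = 0.864976, cos λ = -0.501813.
ΔE = −sin λ·ΔX + cos λ·ΔY = −(0.864976)·(331.5) + (-0.501813)·(180.7) = -377.42 m.
ΔN = −sin φ cos λ·ΔX − sin φ sin λ·ΔY + cos φ·ΔZ = −(0.271793)(-0.501813)(331.5) − (0.271793)(0.864976)(180.7) + (0.962356)(244.7) = 238.22 m.
Horizontal magnitude = √(ΔE² + ΔN²) = √((-377.42)² + 238.22²) = 446.31 m.

446 m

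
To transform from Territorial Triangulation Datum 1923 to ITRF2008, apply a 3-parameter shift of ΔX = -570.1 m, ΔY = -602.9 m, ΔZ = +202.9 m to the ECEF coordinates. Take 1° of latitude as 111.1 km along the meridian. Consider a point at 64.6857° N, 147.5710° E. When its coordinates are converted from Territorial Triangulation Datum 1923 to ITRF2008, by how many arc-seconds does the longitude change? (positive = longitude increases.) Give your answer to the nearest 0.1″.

Δλ = 61.7″

sin φ = 0.903976, cos φ = 0.427583, sin λ = 0.536254, cos λ = -0.844057.
East component: ΔE = −sin λ·ΔX + cos λ·ΔY = −(0.536254)(-570.1) + (-0.844057)(-602.9) = 814.60 m.
1° of latitude spans 111100 m; at latitude φ, 1° of longitude spans that × cos φ = 47504.5 m, so Δλ = 814.60 / 47504.5 × 3600 = 61.732″.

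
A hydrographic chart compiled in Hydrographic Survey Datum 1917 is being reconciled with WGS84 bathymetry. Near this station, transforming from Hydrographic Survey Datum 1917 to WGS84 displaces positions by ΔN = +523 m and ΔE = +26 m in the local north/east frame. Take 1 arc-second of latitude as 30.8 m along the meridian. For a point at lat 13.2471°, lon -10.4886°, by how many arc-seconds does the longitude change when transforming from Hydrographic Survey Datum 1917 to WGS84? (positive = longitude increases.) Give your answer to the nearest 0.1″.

Δλ = 0.9″

At latitude 13.2471°, cos φ = 0.973391.
1″ of longitude at this latitude = 30.80 × cos φ = 29.9804 m, so Δλ = 26.0 / 29.9804 = 0.867″.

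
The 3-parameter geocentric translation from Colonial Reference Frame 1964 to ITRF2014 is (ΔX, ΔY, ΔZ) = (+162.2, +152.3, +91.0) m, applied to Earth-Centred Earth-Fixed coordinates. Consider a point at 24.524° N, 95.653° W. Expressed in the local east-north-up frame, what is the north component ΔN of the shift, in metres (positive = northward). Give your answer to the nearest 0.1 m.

ΔN = 152.3 m

At φ = 24.524°, λ = -95.653°: sin φ = 0.415074, cos φ = 0.909787, sin λ = -0.995137, cos λ = -0.098503.
ΔN = −sin φ cos λ·ΔX − sin φ sin λ·ΔY + cos φ·ΔZ = −(0.415074)(-0.098503)(162.2) − (0.415074)(-0.995137)(152.3) + (0.909787)(91.0) = 152.33 m.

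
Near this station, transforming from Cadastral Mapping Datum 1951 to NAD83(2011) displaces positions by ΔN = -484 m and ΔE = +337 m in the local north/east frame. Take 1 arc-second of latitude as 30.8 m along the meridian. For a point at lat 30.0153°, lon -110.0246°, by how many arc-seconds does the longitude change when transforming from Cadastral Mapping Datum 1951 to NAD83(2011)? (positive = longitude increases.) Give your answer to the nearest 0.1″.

Δλ = 12.6″

At latitude 30.0153°, cos φ = 0.865892.
1″ of longitude at this latitude = 30.80 × cos φ = 26.6695 m, so Δλ = 337.0 / 26.6695 = 12.636″.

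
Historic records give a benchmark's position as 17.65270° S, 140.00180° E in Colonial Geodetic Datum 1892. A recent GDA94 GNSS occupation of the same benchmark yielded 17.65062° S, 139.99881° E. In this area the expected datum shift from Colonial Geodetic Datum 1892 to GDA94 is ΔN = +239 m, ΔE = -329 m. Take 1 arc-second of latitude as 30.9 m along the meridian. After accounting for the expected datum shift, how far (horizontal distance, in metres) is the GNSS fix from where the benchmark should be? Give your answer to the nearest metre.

Observed coordinate differences: Δφ = +0.00208°, Δλ = -0.00299°.
Converting to metres (1° lat = 111240 m, cos φ = 0.952912): observed ΔN = 231.4 m, observed ΔE = -316.9 m.
Subtracting the expected shift leaves a residual of 231.4 − (239) = -7.6 m north and -316.9 − (-329) = 12.1 m east.
Residual distance = √((-7.6)² + 12.1²) = 14.3 m.

14 m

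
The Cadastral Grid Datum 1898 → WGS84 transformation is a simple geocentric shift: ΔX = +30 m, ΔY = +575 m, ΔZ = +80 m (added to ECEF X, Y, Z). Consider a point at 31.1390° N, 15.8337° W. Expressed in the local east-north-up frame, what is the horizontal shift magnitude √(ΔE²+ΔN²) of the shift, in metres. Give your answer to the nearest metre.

At φ = 31.1390°, λ = -15.8337°: sin φ = 0.517116, cos φ = 0.855915, sin λ = -0.272846, cos λ = 0.962058.
ΔE = −sin λ·ΔX + cos λ·ΔY = −(-0.272846)·(30) + (0.962058)·(575) = 561.37 m.
ΔN = −sin φ cos λ·ΔX − sin φ sin λ·ΔY + cos φ·ΔZ = −(0.517116)(0.962058)(30) − (0.517116)(-0.272846)(575) + (0.855915)(80) = 134.68 m.
Horizontal magnitude = √(ΔE² + ΔN²) = √(561.37² + 134.68²) = 577.30 m.

577 m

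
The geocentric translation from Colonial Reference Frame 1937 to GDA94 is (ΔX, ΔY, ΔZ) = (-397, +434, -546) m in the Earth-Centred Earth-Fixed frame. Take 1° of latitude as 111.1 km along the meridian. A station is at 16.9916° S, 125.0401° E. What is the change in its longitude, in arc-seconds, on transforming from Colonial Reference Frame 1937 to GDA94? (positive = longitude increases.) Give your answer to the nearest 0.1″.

Δλ = 2.6″

sin φ = -0.292231, cos φ = 0.956348, sin λ = 0.818750, cos λ = -0.574150.
East component: ΔE = −sin λ·ΔX + cos λ·ΔY = −(0.818750)(-397) + (-0.574150)(434) = 75.86 m.
1° of latitude spans 111100 m; at latitude φ, 1° of longitude spans that × cos φ = 106250.2 m, so Δλ = 75.86 / 106250.2 × 3600 = 2.570″.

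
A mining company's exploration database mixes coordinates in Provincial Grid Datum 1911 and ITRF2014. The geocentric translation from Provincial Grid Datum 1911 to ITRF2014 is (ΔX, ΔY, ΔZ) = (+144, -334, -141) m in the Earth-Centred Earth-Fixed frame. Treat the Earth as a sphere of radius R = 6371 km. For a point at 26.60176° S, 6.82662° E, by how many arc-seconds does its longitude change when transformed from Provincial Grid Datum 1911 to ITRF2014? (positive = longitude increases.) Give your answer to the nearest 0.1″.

Δλ = -12.6″

sin φ = -0.447787, cos φ = 0.894140, sin λ = 0.118865, cos λ = 0.992910.
East component: ΔE = −sin λ·ΔX + cos λ·ΔY = −(0.118865)(144) + (0.992910)(-334) = -348.75 m.
1° of latitude spans πR/180 = 111195 m; at latitude φ, 1° of longitude spans that × cos φ = 99423.9 m, so Δλ = -348.75 / 99423.9 × 3600 = -12.628″.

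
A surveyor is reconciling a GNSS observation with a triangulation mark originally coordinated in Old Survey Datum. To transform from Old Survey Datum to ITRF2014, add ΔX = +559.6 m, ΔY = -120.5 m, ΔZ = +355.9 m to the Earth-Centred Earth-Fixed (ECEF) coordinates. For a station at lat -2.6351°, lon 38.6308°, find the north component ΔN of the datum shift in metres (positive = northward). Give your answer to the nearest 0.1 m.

ΔN = 372.2 m

At φ = -2.6351°, λ = 38.6308°: sin φ = -0.045975, cos φ = 0.998943, sin λ = 0.624300, cos λ = 0.781185.
ΔN = −sin φ cos λ·ΔX − sin φ sin λ·ΔY + cos φ·ΔZ = −(-0.045975)(0.781185)(559.6) − (-0.045975)(0.624300)(-120.5) + (0.998943)(355.9) = 372.16 m.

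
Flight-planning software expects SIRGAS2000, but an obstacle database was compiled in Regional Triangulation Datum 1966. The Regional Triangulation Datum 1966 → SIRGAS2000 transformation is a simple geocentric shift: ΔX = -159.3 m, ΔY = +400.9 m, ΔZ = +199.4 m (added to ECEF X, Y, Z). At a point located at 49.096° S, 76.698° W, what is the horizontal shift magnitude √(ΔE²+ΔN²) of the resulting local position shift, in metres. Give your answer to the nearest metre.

202 m

The local east axis at (φ, λ) is (−sin λ, cos λ, 0), so ΔE = −sin(-76.698°)·(-159.3) + cos(-76.698°)·400.9 = -62.79 m.
The local north axis is (−sin φ cos λ, −sin φ sin λ, cos φ), giving ΔN = -27.702 − 294.874 + 130.566 = -192.01 m.
Horizontal magnitude = √(ΔE² + ΔN²) = √((-62.79)² + (-192.01)²) = 202.01 m.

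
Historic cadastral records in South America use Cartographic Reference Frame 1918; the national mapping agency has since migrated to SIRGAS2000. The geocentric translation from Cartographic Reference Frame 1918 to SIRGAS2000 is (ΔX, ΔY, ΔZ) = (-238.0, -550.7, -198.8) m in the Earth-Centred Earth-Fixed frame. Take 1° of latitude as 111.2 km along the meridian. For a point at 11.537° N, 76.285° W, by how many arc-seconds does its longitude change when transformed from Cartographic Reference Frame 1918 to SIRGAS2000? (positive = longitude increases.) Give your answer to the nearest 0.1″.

sin φ = 0.200001, cos φ = 0.979796, sin λ = -0.971487, cos λ = 0.237092.
East component: ΔE = −sin λ·ΔX + cos λ·ΔY = −(-0.971487)(-238.0) + (0.237092)(-550.7) = -361.78 m.
1° of latitude spans 111200 m; at latitude φ, 1° of longitude spans that × cos φ = 108953.3 m, so Δλ = -361.78 / 108953.3 × 3600 = -11.954″.

Δλ = -12.0″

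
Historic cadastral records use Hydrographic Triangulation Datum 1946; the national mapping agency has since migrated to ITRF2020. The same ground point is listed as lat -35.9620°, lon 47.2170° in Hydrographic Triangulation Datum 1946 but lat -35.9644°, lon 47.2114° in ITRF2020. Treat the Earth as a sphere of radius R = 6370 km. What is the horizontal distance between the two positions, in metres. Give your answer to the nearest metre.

Δφ = -35.9644° − -35.9620° = -0.0024°; Δλ = 47.2114° − 47.2170° = -0.0056°.
1° along a meridian = πR/180 = 111177 m.
ΔN = Δφ × 111177 = -266.8 m; ΔE = Δλ × 111177 × cos(-35.9620°) = -0.0056 × 111177 × 0.809407 = -503.9 m.
Distance = √(ΔE² + ΔN²) = √((-503.9)² + (-266.8)²) = 570.2 m.

570 m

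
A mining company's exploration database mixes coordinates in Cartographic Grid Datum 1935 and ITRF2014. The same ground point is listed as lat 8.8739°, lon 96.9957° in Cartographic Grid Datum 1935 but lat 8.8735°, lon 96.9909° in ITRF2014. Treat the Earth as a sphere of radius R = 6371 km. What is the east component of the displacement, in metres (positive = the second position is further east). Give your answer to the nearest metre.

ΔE = -527 m

Δφ = 8.8735° − 8.8739° = -0.0004°; Δλ = 96.9909° − 96.9957° = -0.0048°.
1° along a meridian = πR/180 = 111195 m.
ΔN = Δφ × 111195 = -44.5 m; ΔE = Δλ × 111195 × cos(8.8739°) = -0.0048 × 111195 × 0.988030 = -527.3 m.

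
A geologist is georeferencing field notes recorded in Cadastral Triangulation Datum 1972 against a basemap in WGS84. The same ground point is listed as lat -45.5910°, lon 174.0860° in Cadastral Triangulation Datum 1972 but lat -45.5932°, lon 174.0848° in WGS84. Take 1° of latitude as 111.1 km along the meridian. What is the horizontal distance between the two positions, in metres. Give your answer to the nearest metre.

262 m

Δφ = -45.5932° − -45.5910° = -0.0022°; Δλ = 174.0848° − 174.0860° = -0.0012°.
ΔN = Δφ × 111100 = -244.4 m; ΔE = Δλ × 111100 × cos(-45.5910°) = -0.0012 × 111100 × 0.699776 = -93.3 m.
Distance = √(ΔE² + ΔN²) = √((-93.3)² + (-244.4)²) = 261.6 m.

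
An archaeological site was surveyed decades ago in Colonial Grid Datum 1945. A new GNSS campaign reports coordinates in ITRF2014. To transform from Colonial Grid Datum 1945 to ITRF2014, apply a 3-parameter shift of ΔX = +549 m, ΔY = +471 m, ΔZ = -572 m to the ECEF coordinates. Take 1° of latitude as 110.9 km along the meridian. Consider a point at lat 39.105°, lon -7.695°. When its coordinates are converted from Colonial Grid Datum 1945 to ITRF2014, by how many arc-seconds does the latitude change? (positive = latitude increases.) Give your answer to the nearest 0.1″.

sin φ = 0.630744, cos φ = 0.775991, sin λ = -0.133900, cos λ = 0.990995.
North component: ΔN = −sin φ cos λ·ΔX − sin φ sin λ·ΔY + cos φ·ΔZ = −(0.630744)(0.990995)(549) − (0.630744)(-0.133900)(471) + (0.775991)(-572) = -747.25 m.
1° of latitude spans 110900 m, so Δφ = -747.25 / 110900 × 3600 = -24.257″.

Δφ = -24.3″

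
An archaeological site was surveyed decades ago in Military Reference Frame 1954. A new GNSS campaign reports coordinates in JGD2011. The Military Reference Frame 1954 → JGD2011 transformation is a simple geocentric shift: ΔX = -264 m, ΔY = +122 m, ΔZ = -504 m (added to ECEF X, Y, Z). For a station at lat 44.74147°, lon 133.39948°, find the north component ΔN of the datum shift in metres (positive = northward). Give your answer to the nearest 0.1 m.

At φ = 44.74147°, λ = 133.39948°: sin φ = 0.703909, cos φ = 0.710290, sin λ = 0.726581, cos λ = -0.687081.
ΔN = −sin φ cos λ·ΔX − sin φ sin λ·ΔY + cos φ·ΔZ = −(0.703909)(-0.687081)(-264) − (0.703909)(0.726581)(122) + (0.710290)(-504) = -548.06 m.

ΔN = -548.1 m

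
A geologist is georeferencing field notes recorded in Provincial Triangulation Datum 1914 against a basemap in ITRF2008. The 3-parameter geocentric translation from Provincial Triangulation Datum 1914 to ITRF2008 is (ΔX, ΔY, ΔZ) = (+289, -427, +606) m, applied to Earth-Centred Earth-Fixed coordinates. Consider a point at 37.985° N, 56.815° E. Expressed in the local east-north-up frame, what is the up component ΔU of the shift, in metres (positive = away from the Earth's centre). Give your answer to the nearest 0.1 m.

ΔU = 216.0 m

The local up (radial) axis is (cos φ cos λ, cos φ sin λ, sin φ), giving ΔU = 124.675 − 281.661 + 372.966 = 215.98 m.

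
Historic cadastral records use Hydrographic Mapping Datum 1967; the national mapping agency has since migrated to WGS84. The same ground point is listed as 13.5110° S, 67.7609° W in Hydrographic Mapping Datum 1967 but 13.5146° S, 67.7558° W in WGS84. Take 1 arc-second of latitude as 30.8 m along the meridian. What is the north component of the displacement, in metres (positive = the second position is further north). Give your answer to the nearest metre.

ΔN = -399 m

Δφ = -13.5146° − -13.5110° = -0.0036°; Δλ = -67.7558° − -67.7609° = +0.0051°.
1° of latitude = 3600 × 30.80 = 110880 m.
ΔN = Δφ × 110880 = -399.2 m; ΔE = Δλ × 110880 × cos(-13.5110°) = +0.0051 × 110880 × 0.972325 = 549.8 m.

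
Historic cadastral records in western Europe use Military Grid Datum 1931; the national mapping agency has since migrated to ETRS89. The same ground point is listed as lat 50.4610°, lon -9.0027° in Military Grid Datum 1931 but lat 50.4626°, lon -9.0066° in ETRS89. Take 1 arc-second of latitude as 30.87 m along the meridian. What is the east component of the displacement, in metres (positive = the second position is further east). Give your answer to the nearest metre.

ΔE = -276 m

Δφ = 50.4626° − 50.4610° = +0.0016°; Δλ = -9.0066° − -9.0027° = -0.0039°.
1° of latitude = 3600 × 30.87 = 111132 m.
ΔN = Δφ × 111132 = 177.8 m; ΔE = Δλ × 111132 × cos(50.4610°) = -0.0039 × 111132 × 0.636603 = -275.9 m.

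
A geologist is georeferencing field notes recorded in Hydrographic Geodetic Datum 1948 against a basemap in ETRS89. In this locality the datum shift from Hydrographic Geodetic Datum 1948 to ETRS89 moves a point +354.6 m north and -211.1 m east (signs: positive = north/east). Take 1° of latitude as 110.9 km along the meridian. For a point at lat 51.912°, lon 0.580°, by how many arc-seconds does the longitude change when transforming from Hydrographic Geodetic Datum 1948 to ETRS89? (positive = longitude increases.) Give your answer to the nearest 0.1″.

At latitude 51.912°, cos φ = 0.616871.
1° of longitude at this latitude = 110.9 × cos φ = 68.41 km, so Δλ = -211.1 / 68411.0 = -0.0030858° = -11.109″.

Δλ = -11.1″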